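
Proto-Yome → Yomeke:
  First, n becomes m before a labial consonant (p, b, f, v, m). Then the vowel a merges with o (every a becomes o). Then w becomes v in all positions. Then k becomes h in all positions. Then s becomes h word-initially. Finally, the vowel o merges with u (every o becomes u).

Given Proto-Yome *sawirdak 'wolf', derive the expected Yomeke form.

Yomeke: *sawirdak
  sawirdak (rule 1 does not apply)
  sawirdak → sowirdok   [vowel merger]
  sowirdok → sovirdok   [unconditioned shift]
  sovirdok → sovirdoh   [unconditioned shift]
  sovirdoh → hovirdoh   [debuccalisation]
  hovirdoh → huvirduh   [vowel merger]
  giving Yomeke huvirduh.

huvirduh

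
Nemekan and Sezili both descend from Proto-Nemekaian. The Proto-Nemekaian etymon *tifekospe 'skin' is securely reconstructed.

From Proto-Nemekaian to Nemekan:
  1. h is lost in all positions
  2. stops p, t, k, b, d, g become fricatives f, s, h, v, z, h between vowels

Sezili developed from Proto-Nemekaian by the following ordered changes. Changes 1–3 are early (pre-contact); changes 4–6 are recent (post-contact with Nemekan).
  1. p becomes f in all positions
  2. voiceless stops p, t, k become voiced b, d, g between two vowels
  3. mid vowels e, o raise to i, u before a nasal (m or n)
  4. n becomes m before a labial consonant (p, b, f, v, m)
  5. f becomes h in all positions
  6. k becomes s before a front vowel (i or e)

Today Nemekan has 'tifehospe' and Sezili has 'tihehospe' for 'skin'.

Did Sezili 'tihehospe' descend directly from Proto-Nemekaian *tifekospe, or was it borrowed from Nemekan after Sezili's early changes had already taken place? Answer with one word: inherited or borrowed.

borrowed

If inherited, *tifekospe would pass through all of Sezili's changes:
Sezili: *tifekospe
  tifekospe → tifekosfe   [unconditioned shift]
  tifekosfe → tifegosfe   [intervocalic voicing]
  tifegosfe (rule 3 does not apply)
  tifegosfe (rule 4 does not apply)
  tifegosfe → tihegoshe   [unconditioned shift]
  tihegoshe (rule 6 does not apply)
  giving Sezili tihegoshe.
If borrowed from Nemekan 'tifehospe' after the early changes, it would undergo only the recent ones:
  rule 4 (nasal place assimilation): no change (tifehospe)
  rule 5 (unconditioned shift): tifehospe → tihehospe
  rule 6 (palatalisation): no change (tihehospe)
  ⇒ as a loan: tihehospe
Sezili 'tihehospe' matches the loan outcome 'tihehospe', not the inherited 'tihegoshe' — it skipped the early Sezili changes, so it was borrowed from Nemekan.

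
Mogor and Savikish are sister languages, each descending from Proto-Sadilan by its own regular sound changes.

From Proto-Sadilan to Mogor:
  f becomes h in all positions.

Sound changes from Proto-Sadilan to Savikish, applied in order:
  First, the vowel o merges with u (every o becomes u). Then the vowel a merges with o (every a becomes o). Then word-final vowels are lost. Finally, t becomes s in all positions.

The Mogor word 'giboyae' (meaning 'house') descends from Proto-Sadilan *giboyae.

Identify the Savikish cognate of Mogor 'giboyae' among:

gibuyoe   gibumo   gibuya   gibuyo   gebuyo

Savikish: start from *giboyae.
  rule 1 (vowel merger): giboyae → gibuyae
  rule 2 (vowel merger): gibuyae → gibuyoe
  rule 3 (apocope): gibuyoe → gibuyo
  rule 4: no change — gibuyo
  ⇒ Savikish gibuyo
Among the options, 'gibuyo' alone shows every Savikish change applied in order.

gibuyo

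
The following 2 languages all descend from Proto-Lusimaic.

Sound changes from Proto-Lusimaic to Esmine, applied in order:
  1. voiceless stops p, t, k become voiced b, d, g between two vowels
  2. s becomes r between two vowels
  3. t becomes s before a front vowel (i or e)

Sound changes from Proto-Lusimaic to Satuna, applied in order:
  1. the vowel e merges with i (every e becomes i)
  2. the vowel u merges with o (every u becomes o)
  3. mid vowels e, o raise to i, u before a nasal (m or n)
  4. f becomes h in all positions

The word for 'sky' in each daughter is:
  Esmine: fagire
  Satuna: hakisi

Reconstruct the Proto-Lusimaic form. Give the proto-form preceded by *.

*fakise

Position 1: Esmine has f, Satuna has h. Esmine preserves f here (none of its changes turn any other segment into f), so the proto-segment is *f.
Position 5: Esmine has r, Satuna has s. Satuna preserves s here (none of its changes turn any other segment into s), so the proto-segment is *s.
This points to *fakise. Verify forward in each daughter:
Esmine: start from *fakise.
  rule 1 (intervocalic voicing): fakise → fagise
  rule 2 (rhotacism): fagise → fagire
  rule 3: no change — fagire
  ⇒ Esmine fagire
Satuna: *fakise
  fakise → fakisi   [vowel merger]
  fakisi (rule 2 does not apply)
  fakisi (rule 3 does not apply)
  fakisi → hakisi   [unconditioned shift]
  giving Satuna hakisi.
*fakise is the unique common source.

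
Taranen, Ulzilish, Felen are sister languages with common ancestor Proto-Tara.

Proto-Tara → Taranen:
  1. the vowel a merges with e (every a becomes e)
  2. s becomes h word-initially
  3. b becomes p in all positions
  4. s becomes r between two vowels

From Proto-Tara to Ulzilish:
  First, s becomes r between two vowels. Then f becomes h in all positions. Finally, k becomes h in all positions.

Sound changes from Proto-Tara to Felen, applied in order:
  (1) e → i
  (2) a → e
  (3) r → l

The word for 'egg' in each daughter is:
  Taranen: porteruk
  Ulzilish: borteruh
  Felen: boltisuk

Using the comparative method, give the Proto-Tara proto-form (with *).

*bortesuk

Position 8: Taranen has k, Ulzilish has h, Felen has k. Taranen preserves k here (none of its changes turn any other segment into k), so the proto-segment is *k.
Position 3: Taranen has r, Ulzilish has r, Felen has l. Taking the neighbouring segments as reconstructed: Taranen r can only go back to *r; Ulzilish r can only go back to *r; Felen l could go back to *l or *r — the one source consistent with every daughter is *r.
Verify the candidate proto-form against each daughter:
Taranen: *bortesuk > portesuk > porteruk  (by unconditioned shift, rhotacism)
Ulzilish: *bortesuk > borteruk > borteruh  (by rhotacism, unconditioned shift)
Felen: *bortesuk
  bortesuk → bortisuk   [vowel merger]
  bortisuk (rule 2 does not apply)
  bortisuk → boltisuk   [unconditioned shift]
  giving Felen boltisuk.
No other proto-form is consistent with every reflex, so the reconstruction is *bortesuk.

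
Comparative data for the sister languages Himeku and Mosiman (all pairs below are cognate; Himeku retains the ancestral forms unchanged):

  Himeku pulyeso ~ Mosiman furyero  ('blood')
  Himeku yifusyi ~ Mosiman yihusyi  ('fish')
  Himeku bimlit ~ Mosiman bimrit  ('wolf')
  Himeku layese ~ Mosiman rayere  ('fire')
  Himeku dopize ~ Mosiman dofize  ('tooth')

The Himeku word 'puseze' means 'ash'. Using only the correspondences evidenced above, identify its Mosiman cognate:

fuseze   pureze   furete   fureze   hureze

fureze

pulyeso ~ furyero — Himeku p corresponds to Mosiman f word-initially before a back vowel.
layese ~ rayere — Himeku s corresponds to Mosiman r between vowels (before a front vowel).
Applying these to Himeku 'puseze':
  puseze → fuseze   (p→f word-initially before a back vowel)
  fuseze → fureze   (s→r between vowels (before a front vowel))
So the Mosiman cognate is 'fureze'.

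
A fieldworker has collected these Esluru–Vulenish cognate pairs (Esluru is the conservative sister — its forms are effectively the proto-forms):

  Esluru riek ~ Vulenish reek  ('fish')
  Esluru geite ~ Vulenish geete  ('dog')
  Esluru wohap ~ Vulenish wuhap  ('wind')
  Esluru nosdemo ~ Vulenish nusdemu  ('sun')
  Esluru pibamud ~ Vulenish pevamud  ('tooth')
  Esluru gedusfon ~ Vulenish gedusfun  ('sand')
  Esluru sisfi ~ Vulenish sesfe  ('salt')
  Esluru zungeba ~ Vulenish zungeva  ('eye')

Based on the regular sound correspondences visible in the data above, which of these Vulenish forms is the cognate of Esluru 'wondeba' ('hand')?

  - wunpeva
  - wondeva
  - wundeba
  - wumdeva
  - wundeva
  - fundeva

wundeva

gedusfon ~ gedusfun — Esluru o corresponds to Vulenish u after a consonant, before a nasal.
pibamud ~ pevamud, zungeba ~ zungeva — Esluru b corresponds to Vulenish v between vowels (before a back vowel).
Applying these to Esluru 'wondeba':
  wondeba → wundeba   (o→u after a consonant, before a nasal)
  wundeba → wundeva   (b→v between vowels (before a back vowel))
So the Vulenish cognate is 'wundeva'.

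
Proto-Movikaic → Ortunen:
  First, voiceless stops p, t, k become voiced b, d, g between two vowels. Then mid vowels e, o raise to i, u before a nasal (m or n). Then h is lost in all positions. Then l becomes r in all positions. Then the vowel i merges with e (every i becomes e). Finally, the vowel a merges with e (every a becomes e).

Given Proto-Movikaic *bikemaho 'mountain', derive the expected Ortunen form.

begemeo

Ortunen: start from *bikemaho.
  rule 1 (intervocalic voicing): bikemaho → bigemaho
  rule 2 (pre-nasal raising): bigemaho → bigimaho
  rule 3 (h-loss): bigimaho → bigimao
  rule 4: no change — bigimao
  rule 5 (vowel merger): bigimao → begemao
  rule 6 (vowel merger): begemao → begemeo
  ⇒ Ortunen begemeo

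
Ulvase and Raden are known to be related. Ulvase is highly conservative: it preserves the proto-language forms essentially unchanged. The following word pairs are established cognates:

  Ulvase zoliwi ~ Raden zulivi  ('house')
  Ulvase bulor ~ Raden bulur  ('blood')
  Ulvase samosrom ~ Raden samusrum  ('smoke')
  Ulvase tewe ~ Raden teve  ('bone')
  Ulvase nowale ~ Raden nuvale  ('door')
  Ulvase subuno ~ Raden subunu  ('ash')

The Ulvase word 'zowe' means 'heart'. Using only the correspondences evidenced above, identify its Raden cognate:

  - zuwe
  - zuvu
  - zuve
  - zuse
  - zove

zoliwi ~ zulivi, samosrom ~ samusrum — Ulvase o corresponds to Raden u after a consonant, before a consonant other than r, m, n, p, b, f, v.
tewe ~ teve — Ulvase w corresponds to Raden v between vowels (before a front vowel).
Applying these to Ulvase 'zowe':
  zowe → zuwe   (o→u after a consonant, before a consonant other than r, m, n, p, b, f, v)
  zuwe → zuve   (w→v between vowels (before a front vowel))
So the Raden cognate is 'zuve'.

zuve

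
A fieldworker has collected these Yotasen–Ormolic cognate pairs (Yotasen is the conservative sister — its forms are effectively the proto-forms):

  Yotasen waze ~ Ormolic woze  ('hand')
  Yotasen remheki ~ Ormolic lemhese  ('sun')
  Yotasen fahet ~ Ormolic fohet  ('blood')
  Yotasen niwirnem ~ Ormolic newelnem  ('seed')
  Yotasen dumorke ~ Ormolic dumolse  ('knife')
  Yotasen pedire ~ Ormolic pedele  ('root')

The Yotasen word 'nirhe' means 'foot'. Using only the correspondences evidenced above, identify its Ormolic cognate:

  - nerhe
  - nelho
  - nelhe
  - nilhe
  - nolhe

nelhe

niwirnem ~ newelnem, pedire ~ pedele — Yotasen i corresponds to Ormolic e after a consonant, before r.
dumorke ~ dumolse — Yotasen r corresponds to Ormolic l after a vowel, before a consonant other than r, m, n, p, b, f, v.
Applying these to Yotasen 'nirhe':
  nirhe → nerhe   (i→e after a consonant, before r)
  nerhe → nelhe   (r→l after a vowel, before a consonant other than r, m, n, p, b, f, v)
So the Ormolic cognate is 'nelhe'.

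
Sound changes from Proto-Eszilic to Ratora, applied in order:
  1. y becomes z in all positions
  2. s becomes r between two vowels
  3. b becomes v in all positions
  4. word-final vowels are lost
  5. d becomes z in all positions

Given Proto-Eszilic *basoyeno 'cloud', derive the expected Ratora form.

varozen

Ratora: start from *basoyeno.
  rule 1 (unconditioned shift): basoyeno → basozeno
  rule 2 (rhotacism): basozeno → barozeno
  rule 3 (unconditioned shift): barozeno → varozeno
  rule 4 (apocope): varozeno → varozen
  rule 5: no change — varozen
  ⇒ Ratora varozen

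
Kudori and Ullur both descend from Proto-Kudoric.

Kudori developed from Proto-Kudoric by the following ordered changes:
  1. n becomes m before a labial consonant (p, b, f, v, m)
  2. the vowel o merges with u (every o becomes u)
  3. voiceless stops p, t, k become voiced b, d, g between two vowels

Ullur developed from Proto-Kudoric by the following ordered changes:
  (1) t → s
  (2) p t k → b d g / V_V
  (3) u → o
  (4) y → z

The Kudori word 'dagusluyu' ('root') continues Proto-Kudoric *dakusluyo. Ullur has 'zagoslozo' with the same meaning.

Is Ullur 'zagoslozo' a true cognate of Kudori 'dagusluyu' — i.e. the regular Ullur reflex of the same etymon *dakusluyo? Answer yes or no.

Derive the expected Ullur reflex of *dakusluyo:
Ullur: *dakusluyo
  dakusluyo (rule 1 does not apply)
  dakusluyo → dagusluyo   [intervocalic voicing]
  dagusluyo → dagosloyo   [vowel merger]
  dagosloyo → dagoslozo   [unconditioned shift]
  giving Ullur dagoslozo.
The regular Ullur reflex would be 'dagoslozo', but the attested form is 'zagoslozo'. The correspondence is irregular, so they are not cognates (the Ullur form has a different source).

no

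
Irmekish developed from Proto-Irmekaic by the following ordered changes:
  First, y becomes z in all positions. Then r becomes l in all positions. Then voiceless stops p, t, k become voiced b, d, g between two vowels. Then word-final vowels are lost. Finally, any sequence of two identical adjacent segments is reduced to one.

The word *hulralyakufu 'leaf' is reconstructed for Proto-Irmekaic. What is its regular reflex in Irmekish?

Irmekish: *hulralyakufu > hulralzakufu > hullalzakufu > hullalzagufu > hullalzaguf > hulalzaguf  (by unconditioned shift, unconditioned shift, intervocalic voicing, apocope, degemination)

hulalzaguf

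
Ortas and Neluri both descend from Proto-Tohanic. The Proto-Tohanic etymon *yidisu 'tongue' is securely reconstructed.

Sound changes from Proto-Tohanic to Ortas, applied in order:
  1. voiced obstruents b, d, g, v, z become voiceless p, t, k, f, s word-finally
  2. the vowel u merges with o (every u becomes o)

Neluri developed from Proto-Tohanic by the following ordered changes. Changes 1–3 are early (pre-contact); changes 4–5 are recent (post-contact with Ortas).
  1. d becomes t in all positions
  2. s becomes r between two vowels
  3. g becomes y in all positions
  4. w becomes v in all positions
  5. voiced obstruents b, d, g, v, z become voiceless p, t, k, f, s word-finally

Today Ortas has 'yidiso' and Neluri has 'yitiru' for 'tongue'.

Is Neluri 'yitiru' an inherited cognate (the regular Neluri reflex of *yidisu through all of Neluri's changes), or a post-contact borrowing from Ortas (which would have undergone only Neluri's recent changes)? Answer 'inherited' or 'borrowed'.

If inherited, *yidisu would pass through all of Neluri's changes:
Neluri: start from *yidisu.
  rule 1 (unconditioned shift): yidisu → yitisu
  rule 2 (rhotacism): yitisu → yitiru
  rule 3: no change — yitiru
  rule 4: no change — yitiru
  rule 5: no change — yitiru
  ⇒ Neluri yitiru
If borrowed from Ortas 'yidiso' after the early changes, it would undergo only the recent ones:
  rule 4 (unconditioned shift): no change (yidiso)
  rule 5 (final devoicing): no change (yidiso)
  ⇒ as a loan: yidiso
Neluri 'yitiru' matches the inherited outcome exactly, so it is an inherited cognate, not a loan.

inherited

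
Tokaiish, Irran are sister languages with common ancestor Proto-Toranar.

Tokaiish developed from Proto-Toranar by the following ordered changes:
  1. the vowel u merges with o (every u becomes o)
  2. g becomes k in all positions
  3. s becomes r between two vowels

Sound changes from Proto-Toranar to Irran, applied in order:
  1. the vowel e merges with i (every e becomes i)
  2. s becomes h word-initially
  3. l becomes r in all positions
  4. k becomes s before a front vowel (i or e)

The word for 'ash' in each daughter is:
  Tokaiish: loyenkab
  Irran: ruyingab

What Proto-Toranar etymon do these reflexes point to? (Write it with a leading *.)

*luyengab

Position 1: Tokaiish has l, Irran has r. Tokaiish preserves l here (none of its changes turn any other segment into l), so the proto-segment is *l.
Position 4: Tokaiish has e, Irran has i. Tokaiish preserves e here (none of its changes turn any other segment into e), so the proto-segment is *e.
Position 2: Tokaiish has o, Irran has u. Irran preserves u here (none of its changes turn any other segment into u), so the proto-segment is *u.
Continuing position by position gives *luyengab; check it forward:
Tokaiish: *luyengab
  luyengab → loyengab   [vowel merger]
  loyengab → loyenkab   [unconditioned shift]
  loyenkab (rule 3 does not apply)
  giving Tokaiish loyenkab.
Irran: start from *luyengab.
  rule 1 (vowel merger): luyengab → luyingab
  rule 2: no change — luyingab
  rule 3 (unconditioned shift): luyingab → ruyingab
  rule 4: no change — ruyingab
  ⇒ Irran ruyingab
Only *luyengab yields all of Tokaiish loyenkab, Irran ruyingab.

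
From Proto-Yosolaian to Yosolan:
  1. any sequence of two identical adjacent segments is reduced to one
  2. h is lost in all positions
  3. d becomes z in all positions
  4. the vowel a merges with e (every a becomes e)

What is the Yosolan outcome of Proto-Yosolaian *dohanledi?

Yosolan: *dohanledi
  dohanledi (rule 1 does not apply)
  dohanledi → doanledi   [h-loss]
  doanledi → zoanlezi   [unconditioned shift]
  zoanlezi → zoenlezi   [vowel merger]
  giving Yosolan zoenlezi.

zoenlezi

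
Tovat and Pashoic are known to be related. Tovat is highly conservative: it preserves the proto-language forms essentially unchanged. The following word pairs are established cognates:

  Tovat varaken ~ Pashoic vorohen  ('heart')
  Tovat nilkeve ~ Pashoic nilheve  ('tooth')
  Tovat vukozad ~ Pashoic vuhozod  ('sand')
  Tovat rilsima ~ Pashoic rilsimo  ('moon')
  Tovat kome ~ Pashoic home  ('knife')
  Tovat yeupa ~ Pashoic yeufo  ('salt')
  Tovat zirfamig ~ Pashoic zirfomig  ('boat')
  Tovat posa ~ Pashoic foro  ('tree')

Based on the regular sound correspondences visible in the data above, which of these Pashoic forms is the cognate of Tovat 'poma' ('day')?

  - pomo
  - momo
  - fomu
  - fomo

fomo

posa ~ foro — Tovat p corresponds to Pashoic f word-initially before a back vowel.
rilsima ~ rilsimo, yeupa ~ yeufo — Tovat a corresponds to Pashoic o word-finally.
Applying these to Tovat 'poma':
  poma → foma   (p→f word-initially before a back vowel)
  foma → fomo   (a→o word-finally)
So the Pashoic cognate is 'fomo'.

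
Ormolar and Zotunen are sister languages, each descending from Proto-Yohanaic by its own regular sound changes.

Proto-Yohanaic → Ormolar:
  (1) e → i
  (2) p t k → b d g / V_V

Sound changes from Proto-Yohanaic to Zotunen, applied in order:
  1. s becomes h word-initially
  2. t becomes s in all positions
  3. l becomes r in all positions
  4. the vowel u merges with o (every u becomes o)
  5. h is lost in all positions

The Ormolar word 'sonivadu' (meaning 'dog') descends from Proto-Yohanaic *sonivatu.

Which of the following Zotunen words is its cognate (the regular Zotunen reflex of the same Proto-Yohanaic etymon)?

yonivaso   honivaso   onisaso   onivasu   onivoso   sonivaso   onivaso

Zotunen: *sonivatu > honivatu > honivasu > honivaso > onivaso  (by debuccalisation, unconditioned shift, vowel merger, h-loss)
Only 'onivaso' matches the regular Zotunen development of *sonivatu.

onivaso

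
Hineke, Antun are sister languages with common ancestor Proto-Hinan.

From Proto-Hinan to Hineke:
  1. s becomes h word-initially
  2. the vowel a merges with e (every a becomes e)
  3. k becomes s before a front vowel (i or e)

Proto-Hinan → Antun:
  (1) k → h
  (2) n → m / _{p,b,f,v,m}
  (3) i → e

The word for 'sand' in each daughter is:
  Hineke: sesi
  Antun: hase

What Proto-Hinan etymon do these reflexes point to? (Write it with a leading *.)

Position 2: Hineke has e, Antun has a. Antun preserves a here (none of its changes turn any other segment into a), so the proto-segment is *a.
Position 4: Hineke has i, Antun has e. Hineke preserves i here (none of its changes turn any other segment into i), so the proto-segment is *i.
Continuing position by position gives *kasi; check it forward:
Hineke: start from *kasi.
  rule 1: no change — kasi
  rule 2 (vowel merger): kasi → kesi
  rule 3 (palatalisation): kesi → sesi
  ⇒ Hineke sesi
Antun: start from *kasi.
  rule 1 (unconditioned shift): kasi → hasi
  rule 2: no change — hasi
  rule 3 (vowel merger): hasi → hase
  ⇒ Antun hase
No other proto-form is consistent with every reflex, so the reconstruction is *kasi.

*kasi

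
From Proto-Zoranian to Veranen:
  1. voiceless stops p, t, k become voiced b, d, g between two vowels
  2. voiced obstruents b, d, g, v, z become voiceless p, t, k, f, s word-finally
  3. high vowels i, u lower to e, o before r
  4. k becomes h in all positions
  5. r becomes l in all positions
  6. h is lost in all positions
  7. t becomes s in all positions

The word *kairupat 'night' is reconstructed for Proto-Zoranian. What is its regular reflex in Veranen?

Veranen: *kairupat > kairubat > kaerubat > haerubat > haelubat > aelubat > aelubas  (by intervocalic voicing, pre-rhotic lowering, unconditioned shift, unconditioned shift, h-loss, unconditioned shift)

aelubas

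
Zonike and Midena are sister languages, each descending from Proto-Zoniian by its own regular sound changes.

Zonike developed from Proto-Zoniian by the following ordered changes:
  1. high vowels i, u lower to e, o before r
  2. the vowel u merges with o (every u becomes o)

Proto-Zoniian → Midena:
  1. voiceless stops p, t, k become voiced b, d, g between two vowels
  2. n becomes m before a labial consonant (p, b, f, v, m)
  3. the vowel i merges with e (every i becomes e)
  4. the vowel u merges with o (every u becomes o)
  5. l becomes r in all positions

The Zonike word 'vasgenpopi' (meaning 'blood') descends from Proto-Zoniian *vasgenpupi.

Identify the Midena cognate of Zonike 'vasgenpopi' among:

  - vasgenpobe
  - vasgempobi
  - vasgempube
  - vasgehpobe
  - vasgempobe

vasgempobe

Midena: *vasgenpupi
  vasgenpupi → vasgenpubi   [intervocalic voicing]
  vasgenpubi → vasgempubi   [nasal place assimilation]
  vasgempubi → vasgempube   [vowel merger]
  vasgempube → vasgempobe   [vowel merger]
  vasgempobe (rule 5 does not apply)
  giving Midena vasgempobe.
Only 'vasgempobe' matches the regular Midena development of *vasgenpupi.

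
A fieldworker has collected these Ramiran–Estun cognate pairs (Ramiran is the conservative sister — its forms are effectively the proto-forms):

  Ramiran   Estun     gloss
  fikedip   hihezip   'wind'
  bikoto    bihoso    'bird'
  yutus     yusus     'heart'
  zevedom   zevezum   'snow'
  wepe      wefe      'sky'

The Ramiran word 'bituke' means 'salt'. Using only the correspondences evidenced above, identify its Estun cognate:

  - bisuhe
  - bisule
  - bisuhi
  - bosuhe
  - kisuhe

bisuhe

yutus ~ yusus — Ramiran t corresponds to Estun s between vowels (before a back vowel).
fikedip ~ hihezip — Ramiran k corresponds to Estun h between vowels (before a front vowel).
Applying these to Ramiran 'bituke':
  bituke → bisuke   (t→s between vowels (before a back vowel))
  bisuke → bisuhe   (k→h between vowels (before a front vowel))
So the Estun cognate is 'bisuhe'.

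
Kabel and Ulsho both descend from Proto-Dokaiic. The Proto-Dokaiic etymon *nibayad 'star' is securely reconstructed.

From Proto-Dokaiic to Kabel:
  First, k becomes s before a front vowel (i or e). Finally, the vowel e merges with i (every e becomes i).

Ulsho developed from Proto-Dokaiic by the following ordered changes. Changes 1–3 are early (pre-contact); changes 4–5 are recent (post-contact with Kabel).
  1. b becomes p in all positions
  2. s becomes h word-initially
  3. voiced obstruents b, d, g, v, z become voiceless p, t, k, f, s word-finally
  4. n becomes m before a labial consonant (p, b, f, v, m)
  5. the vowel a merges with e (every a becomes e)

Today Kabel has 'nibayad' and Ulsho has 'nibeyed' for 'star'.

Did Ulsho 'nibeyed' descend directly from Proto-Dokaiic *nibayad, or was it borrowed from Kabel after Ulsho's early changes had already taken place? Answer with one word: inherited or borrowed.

borrowed

If inherited, *nibayad would pass through all of Ulsho's changes:
Ulsho: start from *nibayad.
  rule 1 (unconditioned shift): nibayad → nipayad
  rule 2: no change — nipayad
  rule 3 (final devoicing): nipayad → nipayat
  rule 4: no change — nipayat
  rule 5 (vowel merger): nipayat → nipeyet
  ⇒ Ulsho nipeyet
If borrowed from Kabel 'nibayad' after the early changes, it would undergo only the recent ones:
  rule 4 (nasal place assimilation): no change (nibayad)
  rule 5 (vowel merger): nibayad → nibeyed
  ⇒ as a loan: nibeyed
Ulsho 'nibeyed' matches the loan outcome 'nibeyed', not the inherited 'nipeyet' — it skipped the early Ulsho changes, so it was borrowed from Kabel.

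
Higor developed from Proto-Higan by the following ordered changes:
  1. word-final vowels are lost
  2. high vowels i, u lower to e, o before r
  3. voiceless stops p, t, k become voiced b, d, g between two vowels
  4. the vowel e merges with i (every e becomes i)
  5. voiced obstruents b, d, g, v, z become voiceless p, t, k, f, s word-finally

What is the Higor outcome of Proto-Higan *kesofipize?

Higor: *kesofipize > kesofipiz > kesofibiz > kisofibiz > kisofibis  (by apocope, intervocalic voicing, vowel merger, final devoicing)

kisofibis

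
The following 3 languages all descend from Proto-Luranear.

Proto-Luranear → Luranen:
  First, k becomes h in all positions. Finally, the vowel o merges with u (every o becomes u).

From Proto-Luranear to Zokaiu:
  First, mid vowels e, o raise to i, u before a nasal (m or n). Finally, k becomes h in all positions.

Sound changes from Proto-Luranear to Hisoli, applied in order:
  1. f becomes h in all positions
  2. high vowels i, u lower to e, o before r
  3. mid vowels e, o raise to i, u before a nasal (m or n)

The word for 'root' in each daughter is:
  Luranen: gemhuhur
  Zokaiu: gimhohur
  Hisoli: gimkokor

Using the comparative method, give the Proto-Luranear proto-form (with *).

*gemkokur

Position 7: Luranen has u, Zokaiu has u, Hisoli has o. Taking the neighbouring segments as reconstructed: Luranen u could go back to *o or *u; Zokaiu u can only go back to *u; Hisoli o could go back to *o or *u — the one source consistent with every daughter is *u.
Position 4: Luranen has h, Zokaiu has h, Hisoli has k. Hisoli preserves k here (none of its changes turn any other segment into k), so the proto-segment is *k.
Position 6: Luranen has h, Zokaiu has h, Hisoli has k. Hisoli preserves k here (none of its changes turn any other segment into k), so the proto-segment is *k.
This points to *gemkokur. Verify forward in each daughter:
Luranen: *gemkokur > gemhohur > gemhuhur  (by unconditioned shift, vowel merger)
Zokaiu: start from *gemkokur.
  rule 1 (pre-nasal raising): gemkokur → gimkokur
  rule 2 (unconditioned shift): gimkokur → gimhohur
  ⇒ Zokaiu gimhohur
Hisoli: start from *gemkokur.
  rule 1: no change — gemkokur
  rule 2 (pre-rhotic lowering): gemkokur → gemkokor
  rule 3 (pre-nasal raising): gemkokor → gimkokor
  ⇒ Hisoli gimkokor
No other proto-form is consistent with every reflex, so the reconstruction is *gemkokur.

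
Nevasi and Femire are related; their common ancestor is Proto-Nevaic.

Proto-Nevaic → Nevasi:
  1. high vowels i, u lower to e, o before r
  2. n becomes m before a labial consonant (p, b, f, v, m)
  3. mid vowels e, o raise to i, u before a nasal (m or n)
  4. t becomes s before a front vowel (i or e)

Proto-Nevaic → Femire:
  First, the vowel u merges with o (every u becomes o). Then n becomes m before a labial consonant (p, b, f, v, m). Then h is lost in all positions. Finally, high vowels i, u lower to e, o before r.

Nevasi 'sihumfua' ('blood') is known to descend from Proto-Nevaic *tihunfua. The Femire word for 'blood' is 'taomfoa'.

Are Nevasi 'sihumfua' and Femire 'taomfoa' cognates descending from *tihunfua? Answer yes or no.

no

Derive the expected Femire reflex of *tihunfua:
Femire: *tihunfua > tihonfoa > tihomfoa > tiomfoa  (by vowel merger, nasal place assimilation, h-loss)
The regular Femire reflex would be 'tiomfoa', but the attested form is 'taomfoa'. The correspondence is irregular, so they are not cognates (the Femire form has a different source).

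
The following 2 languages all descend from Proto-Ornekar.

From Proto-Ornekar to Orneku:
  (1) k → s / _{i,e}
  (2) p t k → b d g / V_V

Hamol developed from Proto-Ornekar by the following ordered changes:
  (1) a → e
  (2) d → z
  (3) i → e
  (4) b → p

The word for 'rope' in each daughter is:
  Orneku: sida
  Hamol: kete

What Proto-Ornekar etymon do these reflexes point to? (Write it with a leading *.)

*kita

Position 4: Orneku has a, Hamol has e. Orneku preserves a here (none of its changes turn any other segment into a), so the proto-segment is *a.
Position 1: Orneku has s, Hamol has k. Hamol preserves k here (none of its changes turn any other segment into k), so the proto-segment is *k.
Position 2: Orneku has i, Hamol has e. Orneku preserves i here (none of its changes turn any other segment into i), so the proto-segment is *i.
Verify the candidate proto-form against each daughter:
Orneku: *kita
  kita → sita   [palatalisation]
  sita → sida   [intervocalic voicing]
  giving Orneku sida.
Hamol: start from *kita.
  rule 1 (vowel merger): kita → kite
  rule 2: no change — kite
  rule 3 (vowel merger): kite → kete
  rule 4: no change — kete
  ⇒ Hamol kete
*kita is the unique common source.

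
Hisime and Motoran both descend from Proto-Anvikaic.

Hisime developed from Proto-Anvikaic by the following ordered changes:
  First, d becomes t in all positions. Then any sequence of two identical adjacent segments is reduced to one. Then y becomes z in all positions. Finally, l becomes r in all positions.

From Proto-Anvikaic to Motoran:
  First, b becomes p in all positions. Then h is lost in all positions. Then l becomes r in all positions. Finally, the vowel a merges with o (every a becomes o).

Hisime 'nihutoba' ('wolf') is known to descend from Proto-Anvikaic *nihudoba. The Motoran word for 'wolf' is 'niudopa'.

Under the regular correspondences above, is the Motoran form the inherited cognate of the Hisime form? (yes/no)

Derive the expected Motoran reflex of *nihudoba:
Motoran: start from *nihudoba.
  rule 1 (unconditioned shift): nihudoba → nihudopa
  rule 2 (h-loss): nihudopa → niudopa
  rule 3: no change — niudopa
  rule 4 (vowel merger): niudopa → niudopo
  ⇒ Motoran niudopo
The regular Motoran reflex would be 'niudopo', but the attested form is 'niudopa'. The correspondence is irregular, so they are not cognates (the Motoran form has a different source).

no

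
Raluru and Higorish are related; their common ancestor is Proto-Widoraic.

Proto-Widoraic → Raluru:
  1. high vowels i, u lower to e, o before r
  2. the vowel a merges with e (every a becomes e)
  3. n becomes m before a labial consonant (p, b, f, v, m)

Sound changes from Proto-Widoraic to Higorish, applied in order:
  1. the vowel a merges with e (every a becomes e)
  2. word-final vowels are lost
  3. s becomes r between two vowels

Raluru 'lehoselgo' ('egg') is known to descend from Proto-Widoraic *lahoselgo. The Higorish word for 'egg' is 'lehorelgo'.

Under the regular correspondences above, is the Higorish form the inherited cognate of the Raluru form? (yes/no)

no

Derive the expected Higorish reflex of *lahoselgo:
Higorish: *lahoselgo > lehoselgo > lehoselg > lehorelg  (by vowel merger, apocope, rhotacism)
The regular Higorish reflex would be 'lehorelg', but the attested form is 'lehorelgo'. The correspondence is irregular, so they are not cognates (the Higorish form has a different source).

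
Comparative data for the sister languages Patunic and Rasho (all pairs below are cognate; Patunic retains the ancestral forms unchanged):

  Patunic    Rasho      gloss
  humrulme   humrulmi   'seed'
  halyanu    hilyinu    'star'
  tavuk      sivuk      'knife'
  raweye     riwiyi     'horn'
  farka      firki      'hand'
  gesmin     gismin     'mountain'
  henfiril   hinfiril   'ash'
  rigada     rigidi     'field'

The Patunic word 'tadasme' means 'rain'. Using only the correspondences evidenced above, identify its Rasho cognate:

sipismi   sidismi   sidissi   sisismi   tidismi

sidismi

tavuk ~ sivuk — Patunic t corresponds to Rasho s word-initially before a back vowel.
halyanu ~ hilyinu, raweye ~ riwiyi — Patunic a corresponds to Rasho i after a consonant, before a consonant other than r, m, n, p, b, f, v.
humrulme ~ humrulmi, raweye ~ riwiyi — Patunic e corresponds to Rasho i word-finally.
Applying these to Patunic 'tadasme':
  tadasme → sadasme   (t→s word-initially before a back vowel)
  sadasme → sidasme   (a→i after a consonant, before a consonant other than r, m, n, p, b, f, v)
  sidasme → sidisme   (a→i after a consonant, before a consonant other than r, m, n, p, b, f, v)
  sidisme → sidismi   (e→i word-finally)
So the Rasho cognate is 'sidismi'.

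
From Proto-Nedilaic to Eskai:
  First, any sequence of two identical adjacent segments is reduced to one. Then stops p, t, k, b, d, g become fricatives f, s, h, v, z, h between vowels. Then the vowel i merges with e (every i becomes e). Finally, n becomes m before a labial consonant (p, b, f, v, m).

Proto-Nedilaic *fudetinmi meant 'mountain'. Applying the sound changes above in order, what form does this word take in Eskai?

Eskai: start from *fudetinmi.
  rule 1: no change — fudetinmi
  rule 2 (intervocalic lenition): fudetinmi → fuzesinmi
  rule 3 (vowel merger): fuzesinmi → fuzesenme
  rule 4 (nasal place assimilation): fuzesenme → fuzesemme
  ⇒ Eskai fuzesemme

fuzesemme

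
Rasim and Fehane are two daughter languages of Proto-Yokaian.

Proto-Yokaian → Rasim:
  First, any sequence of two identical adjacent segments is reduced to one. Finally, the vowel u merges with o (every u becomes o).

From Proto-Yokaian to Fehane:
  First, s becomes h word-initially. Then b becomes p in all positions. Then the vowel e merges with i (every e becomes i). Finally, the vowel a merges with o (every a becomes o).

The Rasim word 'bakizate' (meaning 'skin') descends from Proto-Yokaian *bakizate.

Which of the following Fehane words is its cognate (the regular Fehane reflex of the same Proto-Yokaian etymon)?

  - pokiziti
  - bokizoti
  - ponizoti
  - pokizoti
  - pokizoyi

pokizoti

Fehane: *bakizate > pakizate > pakizati > pokizoti  (by unconditioned shift, vowel merger, vowel merger)
Among the options, 'pokizoti' alone shows every Fehane change applied in order.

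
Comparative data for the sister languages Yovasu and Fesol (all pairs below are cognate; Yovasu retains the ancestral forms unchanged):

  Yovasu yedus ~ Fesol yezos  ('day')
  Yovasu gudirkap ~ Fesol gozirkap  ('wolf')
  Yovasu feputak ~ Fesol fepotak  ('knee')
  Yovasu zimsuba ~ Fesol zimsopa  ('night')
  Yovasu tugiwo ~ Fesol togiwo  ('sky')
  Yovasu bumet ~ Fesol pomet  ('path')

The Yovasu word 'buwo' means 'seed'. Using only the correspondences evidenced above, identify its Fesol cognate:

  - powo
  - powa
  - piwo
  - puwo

powo

bumet ~ pomet — Yovasu b corresponds to Fesol p word-initially before a back vowel.
yedus ~ yezos, gudirkap ~ gozirkap — Yovasu u corresponds to Fesol o after a consonant, before a consonant other than r, m, n, p, b, f, v.
Applying these to Yovasu 'buwo':
  buwo → puwo   (b→p word-initially before a back vowel)
  puwo → powo   (u→o after a consonant, before a consonant other than r, m, n, p, b, f, v)
So the Fesol cognate is 'powo'.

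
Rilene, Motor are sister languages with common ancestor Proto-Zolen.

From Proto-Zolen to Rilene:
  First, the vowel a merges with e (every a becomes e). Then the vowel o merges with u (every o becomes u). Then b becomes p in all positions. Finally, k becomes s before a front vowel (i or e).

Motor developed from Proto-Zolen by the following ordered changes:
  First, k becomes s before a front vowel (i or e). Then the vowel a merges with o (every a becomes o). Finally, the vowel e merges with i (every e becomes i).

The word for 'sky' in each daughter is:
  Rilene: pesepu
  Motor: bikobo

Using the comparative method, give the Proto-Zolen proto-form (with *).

*bekabo

Position 1: Rilene has p, Motor has b. Motor preserves b here (none of its changes turn any other segment into b), so the proto-segment is *b.
Position 3: Rilene has s, Motor has k. Motor preserves k here (none of its changes turn any other segment into k), so the proto-segment is *k.
This points to *bekabo. Verify forward in each daughter:
Rilene: *bekabo
  bekabo → bekebo   [vowel merger]
  bekebo → bekebu   [vowel merger]
  bekebu → pekepu   [unconditioned shift]
  pekepu → pesepu   [palatalisation]
  giving Rilene pesepu.
Motor: *bekabo > bekobo > bikobo  (by vowel merger, vowel merger)
No other proto-form is consistent with every reflex, so the reconstruction is *bekabo.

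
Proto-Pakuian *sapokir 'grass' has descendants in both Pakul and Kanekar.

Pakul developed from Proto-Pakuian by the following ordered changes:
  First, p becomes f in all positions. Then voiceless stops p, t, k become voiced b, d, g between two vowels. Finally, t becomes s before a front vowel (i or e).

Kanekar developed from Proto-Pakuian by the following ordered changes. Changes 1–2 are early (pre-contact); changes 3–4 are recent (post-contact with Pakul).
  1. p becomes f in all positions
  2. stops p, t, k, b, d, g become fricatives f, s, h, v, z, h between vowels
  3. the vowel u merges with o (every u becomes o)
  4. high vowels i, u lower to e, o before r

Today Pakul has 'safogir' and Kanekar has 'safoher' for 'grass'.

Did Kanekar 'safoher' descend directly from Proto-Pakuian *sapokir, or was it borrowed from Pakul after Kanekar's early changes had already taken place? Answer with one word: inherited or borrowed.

If inherited, *sapokir would pass through all of Kanekar's changes:
Kanekar: *sapokir > safokir > safohir > safoher  (by unconditioned shift, intervocalic lenition, pre-rhotic lowering)
If borrowed from Pakul 'safogir' after the early changes, it would undergo only the recent ones:
  rule 3 (vowel merger): no change (safogir)
  rule 4 (pre-rhotic lowering): safogir → safoger
  ⇒ as a loan: safoger
Kanekar 'safoher' matches the inherited outcome exactly, so it is an inherited cognate, not a loan.

inherited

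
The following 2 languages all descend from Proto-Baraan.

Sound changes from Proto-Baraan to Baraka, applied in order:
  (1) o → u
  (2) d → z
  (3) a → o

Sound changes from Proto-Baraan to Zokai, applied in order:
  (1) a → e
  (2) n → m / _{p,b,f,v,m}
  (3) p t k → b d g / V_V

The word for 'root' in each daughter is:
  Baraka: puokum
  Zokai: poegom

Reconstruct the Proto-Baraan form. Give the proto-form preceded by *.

Position 4: Baraka has k, Zokai has g. Baraka preserves k here (none of its changes turn any other segment into k), so the proto-segment is *k.
Position 2: Baraka has u, Zokai has o. Zokai preserves o here (none of its changes turn any other segment into o), so the proto-segment is *o.
Position 3: Baraka has o, Zokai has e. In Baraka, o can only continue *a, so the proto-segment is *a.
This points to *poakom. Verify forward in each daughter:
Baraka: *poakom > puakum > puokum  (by vowel merger, vowel merger)
Zokai: start from *poakom.
  rule 1 (vowel merger): poakom → poekom
  rule 2: no change — poekom
  rule 3 (intervocalic voicing): poekom → poegom
  ⇒ Zokai poegom
*poakom is the unique common source.

*poakom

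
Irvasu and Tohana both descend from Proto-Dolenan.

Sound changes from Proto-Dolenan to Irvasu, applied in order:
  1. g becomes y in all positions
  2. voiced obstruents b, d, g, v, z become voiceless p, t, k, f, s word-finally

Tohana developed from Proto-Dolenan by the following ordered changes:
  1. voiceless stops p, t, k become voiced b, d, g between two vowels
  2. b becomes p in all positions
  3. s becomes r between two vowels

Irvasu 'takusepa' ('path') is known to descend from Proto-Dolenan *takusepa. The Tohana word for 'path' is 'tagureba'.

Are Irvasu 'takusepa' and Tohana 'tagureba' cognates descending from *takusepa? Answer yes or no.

no

Derive the expected Tohana reflex of *takusepa:
Tohana: *takusepa
  takusepa → taguseba   [intervocalic voicing]
  taguseba → tagusepa   [unconditioned shift]
  tagusepa → tagurepa   [rhotacism]
  giving Tohana tagurepa.
The regular Tohana reflex would be 'tagurepa', but the attested form is 'tagureba'. The correspondence is irregular, so they are not cognates (the Tohana form has a different source).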